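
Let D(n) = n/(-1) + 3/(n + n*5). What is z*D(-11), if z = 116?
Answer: 13978/11 ≈ 1270.7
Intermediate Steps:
D(n) = 1/(2*n) - n (D(n) = n*(-1) + 3/(n + 5*n) = -n + 3/((6*n)) = -n + 3*(1/(6*n)) = -n + 1/(2*n) = 1/(2*n) - n)
z*D(-11) = 116*((1/2)/(-11) - 1*(-11)) = 116*((1/2)*(-1/11) + 11) = 116*(-1/22 + 11) = 116*(241/22) = 13978/11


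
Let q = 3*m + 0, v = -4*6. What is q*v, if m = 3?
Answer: -216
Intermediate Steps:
v = -24
q = 9 (q = 3*3 + 0 = 9 + 0 = 9)
q*v = 9*(-24) = -216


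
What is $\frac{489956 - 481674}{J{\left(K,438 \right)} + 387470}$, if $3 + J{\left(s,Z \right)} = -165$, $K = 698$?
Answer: $\frac{4141}{193651} \approx 0.021384$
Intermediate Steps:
$J{\left(s,Z \right)} = -168$ ($J{\left(s,Z \right)} = -3 - 165 = -168$)
$\frac{489956 - 481674}{J{\left(K,438 \right)} + 387470} = \frac{489956 - 481674}{-168 + 387470} = \frac{8282}{387302} = 8282 \cdot \frac{1}{387302} = \frac{4141}{193651}$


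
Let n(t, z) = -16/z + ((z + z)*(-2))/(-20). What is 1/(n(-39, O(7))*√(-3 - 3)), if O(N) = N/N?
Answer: 5*I*√6/474 ≈ 0.025838*I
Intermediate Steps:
O(N) = 1
n(t, z) = -16/z + z/5 (n(t, z) = -16/z + ((2*z)*(-2))*(-1/20) = -16/z - 4*z*(-1/20) = -16/z + z/5)
1/(n(-39, O(7))*√(-3 - 3)) = 1/((-16/1 + (⅕)*1)*√(-3 - 3)) = 1/((-16*1 + ⅕)*√(-6)) = 1/((-16 + ⅕)*(I*√6)) = 1/(-79*I*√6/5) = 5*I*√6/474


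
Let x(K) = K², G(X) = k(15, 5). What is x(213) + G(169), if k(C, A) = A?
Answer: 45374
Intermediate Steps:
G(X) = 5
x(213) + G(169) = 213² + 5 = 45369 + 5 = 45374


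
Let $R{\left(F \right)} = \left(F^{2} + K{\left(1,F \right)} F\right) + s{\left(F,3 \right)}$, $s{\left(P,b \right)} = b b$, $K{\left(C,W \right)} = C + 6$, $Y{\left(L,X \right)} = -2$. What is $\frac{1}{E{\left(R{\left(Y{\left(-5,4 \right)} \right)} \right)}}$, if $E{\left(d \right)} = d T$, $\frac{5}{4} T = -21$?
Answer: $\frac{5}{84} \approx 0.059524$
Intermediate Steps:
$K{\left(C,W \right)} = 6 + C$
$T = - \frac{84}{5}$ ($T = \frac{4}{5} \left(-21\right) = - \frac{84}{5} \approx -16.8$)
$s{\left(P,b \right)} = b^{2}$
$R{\left(F \right)} = 9 + F^{2} + 7 F$ ($R{\left(F \right)} = \left(F^{2} + \left(6 + 1\right) F\right) + 3^{2} = \left(F^{2} + 7 F\right) + 9 = 9 + F^{2} + 7 F$)
$E{\left(d \right)} = - \frac{84 d}{5}$ ($E{\left(d \right)} = d \left(- \frac{84}{5}\right) = - \frac{84 d}{5}$)
$\frac{1}{E{\left(R{\left(Y{\left(-5,4 \right)} \right)} \right)}} = \frac{1}{\left(- \frac{84}{5}\right) \left(9 + \left(-2\right)^{2} + 7 \left(-2\right)\right)} = \frac{1}{\left(- \frac{84}{5}\right) \left(9 + 4 - 14\right)} = \frac{1}{\left(- \frac{84}{5}\right) \left(-1\right)} = \frac{1}{\frac{84}{5}} = \frac{5}{84}$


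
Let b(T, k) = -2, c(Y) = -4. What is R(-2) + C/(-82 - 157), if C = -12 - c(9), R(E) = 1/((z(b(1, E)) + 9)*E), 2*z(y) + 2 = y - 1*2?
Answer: -143/2868 ≈ -0.049861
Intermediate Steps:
z(y) = -2 + y/2 (z(y) = -1 + (y - 1*2)/2 = -1 + (y - 2)/2 = -1 + (-2 + y)/2 = -1 + (-1 + y/2) = -2 + y/2)
R(E) = 1/(6*E) (R(E) = 1/(((-2 + (1/2)*(-2)) + 9)*E) = 1/(((-2 - 1) + 9)*E) = 1/((-3 + 9)*E) = 1/(6*E))
C = -8 (C = -12 - 1*(-4) = -12 + 4 = -8)
R(-2) + C/(-82 - 157) = (1/6)/(-2) - 8/(-82 - 157) = (1/6)*(-1/2) - 8/(-239) = -1/12 - 8*(-1/239) = -1/12 + 8/239 = -143/2868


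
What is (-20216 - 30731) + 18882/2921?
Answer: -148797305/2921 ≈ -50941.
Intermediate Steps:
(-20216 - 30731) + 18882/2921 = -50947 + 18882*(1/2921) = -50947 + 18882/2921 = -148797305/2921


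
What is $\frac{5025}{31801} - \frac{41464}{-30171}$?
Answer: $\frac{1470205939}{959467971} \approx 1.5323$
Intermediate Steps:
$\frac{5025}{31801} - \frac{41464}{-30171} = 5025 \cdot \frac{1}{31801} - - \frac{41464}{30171} = \frac{5025}{31801} + \frac{41464}{30171} = \frac{1470205939}{959467971}$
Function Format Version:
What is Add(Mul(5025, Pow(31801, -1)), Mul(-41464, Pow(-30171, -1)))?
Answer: Rational(1470205939, 959467971) ≈ 1.5323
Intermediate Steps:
Add(Mul(5025, Pow(31801, -1)), Mul(-41464, Pow(-30171, -1))) = Add(Mul(5025, Rational(1, 31801)), Mul(-41464, Rational(-1, 30171))) = Add(Rational(5025, 31801), Rational(41464, 30171)) = Rational(1470205939, 959467971)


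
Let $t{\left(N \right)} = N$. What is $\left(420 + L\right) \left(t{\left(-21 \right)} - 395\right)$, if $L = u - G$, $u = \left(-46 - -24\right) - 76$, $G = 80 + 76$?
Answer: $-69056$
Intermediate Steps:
$G = 156$
$u = -98$ ($u = \left(-46 + 24\right) - 76 = -22 - 76 = -98$)
$L = -254$ ($L = -98 - 156 = -254$)
$\left(420 + L\right) \left(t{\left(-21 \right)} - 395\right) = \left(420 - 254\right) \left(-21 - 395\right) = 166 \left(-416\right) = -69056$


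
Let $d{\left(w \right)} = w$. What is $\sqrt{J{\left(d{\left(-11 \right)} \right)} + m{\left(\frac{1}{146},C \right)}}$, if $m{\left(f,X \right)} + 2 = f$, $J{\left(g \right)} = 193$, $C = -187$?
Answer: $\frac{\sqrt{4071502}}{146} \approx 13.821$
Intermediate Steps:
$m{\left(f,X \right)} = -2 + f$
$\sqrt{J{\left(d{\left(-11 \right)} \right)} + m{\left(\frac{1}{146},C \right)}} = \sqrt{193 - \left(2 - \frac{1}{146}\right)} = \sqrt{193 + \left(-2 + \frac{1}{146}\right)} = \sqrt{193 - \frac{291}{146}} = \sqrt{\frac{27887}{146}} = \frac{\sqrt{4071502}}{146}$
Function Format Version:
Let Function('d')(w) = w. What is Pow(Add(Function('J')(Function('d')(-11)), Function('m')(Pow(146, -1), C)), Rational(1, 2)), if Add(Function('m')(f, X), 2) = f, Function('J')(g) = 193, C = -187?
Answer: Mul(Rational(1, 146), Pow(4071502, Rational(1, 2))) ≈ 13.821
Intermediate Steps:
Function('m')(f, X) = Add(-2, f)
Pow(Add(Function('J')(Function('d')(-11)), Function('m')(Pow(146, -1), C)), Rational(1, 2)) = Pow(Add(193, Add(-2, Pow(146, -1))), Rational(1, 2)) = Pow(Add(193, Add(-2, Rational(1, 146))), Rational(1, 2)) = Pow(Add(193, Rational(-291, 146)), Rational(1, 2)) = Pow(Rational(27887, 146), Rational(1, 2)) = Mul(Rational(1, 146), Pow(4071502, Rational(1, 2)))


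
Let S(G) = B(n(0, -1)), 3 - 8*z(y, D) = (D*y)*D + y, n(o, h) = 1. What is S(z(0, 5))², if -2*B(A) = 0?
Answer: 0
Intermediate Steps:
B(A) = 0 (B(A) = -½*0 = 0)
z(y, D) = 3/8 - y/8 - y*D²/8 (z(y, D) = 3/8 - ((D*y)*D + y)/8 = 3/8 - (y*D² + y)/8 = 3/8 - (y + y*D²)/8 = 3/8 + (-y/8 - y*D²/8) = 3/8 - y/8 - y*D²/8)
S(G) = 0
S(z(0, 5))² = 0² = 0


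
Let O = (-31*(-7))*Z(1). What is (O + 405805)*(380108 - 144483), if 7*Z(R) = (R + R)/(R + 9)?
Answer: 95619264000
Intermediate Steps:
Z(R) = 2*R/(7*(9 + R)) (Z(R) = ((R + R)/(R + 9))/7 = ((2*R)/(9 + R))/7 = (2*R/(9 + R))/7 = 2*R/(7*(9 + R)))
O = 31/5 (O = (-31*(-7))*((2/7)*1/(9 + 1)) = 217*((2/7)*1/10) = 217*((2/7)*1*(⅒)) = 217*(1/35) = 31/5 ≈ 6.2000)
(O + 405805)*(380108 - 144483) = (31/5 + 405805)*(380108 - 144483) = (2029056/5)*235625 = 95619264000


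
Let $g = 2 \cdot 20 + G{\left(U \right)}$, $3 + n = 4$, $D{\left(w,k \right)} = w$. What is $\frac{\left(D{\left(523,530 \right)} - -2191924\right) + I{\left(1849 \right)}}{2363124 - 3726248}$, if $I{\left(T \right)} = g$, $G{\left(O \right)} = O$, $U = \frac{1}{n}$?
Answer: $- \frac{548122}{340781} \approx -1.6084$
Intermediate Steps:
$n = 1$ ($n = -3 + 4 = 1$)
$U = 1$ ($U = 1^{-1} = 1$)
$g = 41$ ($g = 2 \cdot 20 + 1 = 40 + 1 = 41$)
$I{\left(T \right)} = 41$
$\frac{\left(D{\left(523,530 \right)} - -2191924\right) + I{\left(1849 \right)}}{2363124 - 3726248} = \frac{\left(523 - -2191924\right) + 41}{2363124 - 3726248} = \frac{\left(523 + 2191924\right) + 41}{-1363124} = \left(2192447 + 41\right) \left(- \frac{1}{1363124}\right) = 2192488 \left(- \frac{1}{1363124}\right) = - \frac{548122}{340781}$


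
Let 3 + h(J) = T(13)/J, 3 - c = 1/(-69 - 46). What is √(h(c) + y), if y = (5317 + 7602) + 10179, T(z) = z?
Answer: √2765358290/346 ≈ 151.98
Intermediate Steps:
c = 346/115 (c = 3 - 1/(-69 - 46) = 3 - 1/(-115) = 3 - 1*(-1/115) = 3 + 1/115 = 346/115 ≈ 3.0087)
h(J) = -3 + 13/J
y = 23098 (y = 12919 + 10179 = 23098)
√(h(c) + y) = √((-3 + 13/(346/115)) + 23098) = √((-3 + 13*(115/346)) + 23098) = √((-3 + 1495/346) + 23098) = √(457/346 + 23098) = √(7992365/346) = √2765358290/346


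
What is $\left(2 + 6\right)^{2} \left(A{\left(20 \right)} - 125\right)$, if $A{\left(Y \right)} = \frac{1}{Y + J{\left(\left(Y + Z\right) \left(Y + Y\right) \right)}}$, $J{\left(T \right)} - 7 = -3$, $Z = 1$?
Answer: $- \frac{23992}{3} \approx -7997.3$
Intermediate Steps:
$J{\left(T \right)} = 4$ ($J{\left(T \right)} = 7 - 3 = 4$)
$A{\left(Y \right)} = \frac{1}{4 + Y}$ ($A{\left(Y \right)} = \frac{1}{Y + 4} = \frac{1}{4 + Y}$)
$\left(2 + 6\right)^{2} \left(A{\left(20 \right)} - 125\right) = \left(2 + 6\right)^{2} \left(\frac{1}{4 + 20} - 125\right) = 8^{2} \left(\frac{1}{24} - 125\right) = 64 \left(\frac{1}{24} - 125\right) = 64 \left(- \frac{2999}{24}\right) = - \frac{23992}{3}$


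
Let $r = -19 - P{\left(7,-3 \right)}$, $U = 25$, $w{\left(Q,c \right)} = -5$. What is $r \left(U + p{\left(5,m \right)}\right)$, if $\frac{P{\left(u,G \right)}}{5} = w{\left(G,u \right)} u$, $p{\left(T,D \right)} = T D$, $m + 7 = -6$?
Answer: $-6240$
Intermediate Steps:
$m = -13$ ($m = -7 - 6 = -13$)
$p{\left(T,D \right)} = D T$
$P{\left(u,G \right)} = - 25 u$ ($P{\left(u,G \right)} = 5 \left(- 5 u\right) = - 25 u$)
$r = 156$ ($r = -19 - \left(-25\right) 7 = -19 - -175 = -19 + 175 = 156$)
$r \left(U + p{\left(5,m \right)}\right) = 156 \left(25 - 65\right) = 156 \left(-40\right) = -6240$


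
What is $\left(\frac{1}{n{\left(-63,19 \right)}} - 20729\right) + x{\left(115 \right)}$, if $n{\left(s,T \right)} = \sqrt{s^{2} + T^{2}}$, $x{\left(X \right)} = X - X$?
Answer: $-20729 + \frac{\sqrt{4330}}{4330} \approx -20729.0$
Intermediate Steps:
$x{\left(X \right)} = 0$
$n{\left(s,T \right)} = \sqrt{T^{2} + s^{2}}$
$\left(\frac{1}{n{\left(-63,19 \right)}} - 20729\right) + x{\left(115 \right)} = \left(\frac{1}{\sqrt{19^{2} + \left(-63\right)^{2}}} - 20729\right) + 0 = \left(\frac{1}{\sqrt{361 + 3969}} - 20729\right) + 0 = \left(\frac{1}{\sqrt{4330}} - 20729\right) + 0 = \left(\frac{\sqrt{4330}}{4330} - 20729\right) + 0 = \left(-20729 + \frac{\sqrt{4330}}{4330}\right) + 0 = -20729 + \frac{\sqrt{4330}}{4330}$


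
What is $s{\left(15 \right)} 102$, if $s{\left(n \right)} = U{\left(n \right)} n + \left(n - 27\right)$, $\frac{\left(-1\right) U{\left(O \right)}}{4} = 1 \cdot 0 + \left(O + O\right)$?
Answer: $-184824$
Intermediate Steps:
$U{\left(O \right)} = - 8 O$ ($U{\left(O \right)} = - 4 \left(1 \cdot 0 + \left(O + O\right)\right) = - 4 \left(0 + 2 O\right) = - 4 \cdot 2 O = - 8 O$)
$s{\left(n \right)} = -27 + n - 8 n^{2}$ ($s{\left(n \right)} = - 8 n n + \left(n - 27\right) = - 8 n^{2} + \left(n - 27\right) = - 8 n^{2} + \left(-27 + n\right) = -27 + n - 8 n^{2}$)
$s{\left(15 \right)} 102 = \left(-27 + 15 - 8 \cdot 15^{2}\right) 102 = \left(-27 + 15 - 1800\right) 102 = \left(-1812\right) 102 = -184824$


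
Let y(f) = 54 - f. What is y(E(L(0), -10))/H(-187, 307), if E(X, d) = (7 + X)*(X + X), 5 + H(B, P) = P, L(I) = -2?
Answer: 37/151 ≈ 0.24503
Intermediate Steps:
H(B, P) = -5 + P
E(X, d) = 2*X*(7 + X) (E(X, d) = (7 + X)*(2*X) = 2*X*(7 + X))
y(E(L(0), -10))/H(-187, 307) = (54 - 2*(-2)*(7 - 2))/(-5 + 307) = (54 - 2*(-2)*5)/302 = (54 - 1*(-20))*(1/302) = (54 + 20)*(1/302) = 74*(1/302) = 37/151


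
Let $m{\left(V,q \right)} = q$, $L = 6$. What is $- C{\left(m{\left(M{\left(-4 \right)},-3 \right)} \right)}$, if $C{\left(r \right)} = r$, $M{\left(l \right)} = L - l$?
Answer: $3$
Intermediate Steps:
$M{\left(l \right)} = 6 - l$
$- C{\left(m{\left(M{\left(-4 \right)},-3 \right)} \right)} = \left(-1\right) \left(-3\right) = 3$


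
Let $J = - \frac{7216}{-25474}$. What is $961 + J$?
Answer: $\frac{12243865}{12737} \approx 961.28$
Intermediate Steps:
$J = \frac{3608}{12737}$ ($J = \left(-7216\right) \left(- \frac{1}{25474}\right) = \frac{3608}{12737} \approx 0.28327$)
$961 + J = 961 + \frac{3608}{12737} = \frac{12243865}{12737}$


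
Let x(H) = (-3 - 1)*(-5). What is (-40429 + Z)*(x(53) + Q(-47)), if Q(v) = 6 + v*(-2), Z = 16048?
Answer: -2925720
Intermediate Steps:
x(H) = 20 (x(H) = -4*(-5) = 20)
Q(v) = 6 - 2*v
(-40429 + Z)*(x(53) + Q(-47)) = (-40429 + 16048)*(20 + (6 - 2*(-47))) = -24381*(20 + (6 + 94)) = -24381*(20 + 100) = -24381*120 = -2925720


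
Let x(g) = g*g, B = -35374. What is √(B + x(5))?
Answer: I*√35349 ≈ 188.01*I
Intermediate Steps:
x(g) = g²
√(B + x(5)) = √(-35374 + 5²) = √(-35374 + 25) = √(-35349) = I*√35349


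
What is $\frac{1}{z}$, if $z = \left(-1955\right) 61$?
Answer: $- \frac{1}{119255} \approx -8.3854 \cdot 10^{-6}$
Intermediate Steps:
$z = -119255$
$\frac{1}{z} = \frac{1}{-119255} = - \frac{1}{119255}$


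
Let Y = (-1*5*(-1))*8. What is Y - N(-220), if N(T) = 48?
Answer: -8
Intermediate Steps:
Y = 40 (Y = -5*(-1)*8 = 5*8 = 40)
Y - N(-220) = 40 - 1*48 = 40 - 48 = -8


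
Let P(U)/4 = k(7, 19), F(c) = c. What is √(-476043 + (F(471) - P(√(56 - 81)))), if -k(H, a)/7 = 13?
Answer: 2*I*√118802 ≈ 689.35*I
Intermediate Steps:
k(H, a) = -91 (k(H, a) = -7*13 = -91)
P(U) = -364 (P(U) = 4*(-91) = -364)
√(-476043 + (F(471) - P(√(56 - 81)))) = √(-476043 + (471 - 1*(-364))) = √(-476043 + (471 + 364)) = √(-476043 + 835) = √(-475208) = 2*I*√118802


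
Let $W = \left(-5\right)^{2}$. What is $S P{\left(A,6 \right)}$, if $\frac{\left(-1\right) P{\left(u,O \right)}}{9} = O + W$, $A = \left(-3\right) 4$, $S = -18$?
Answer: $5022$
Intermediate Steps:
$W = 25$
$A = -12$
$P{\left(u,O \right)} = -225 - 9 O$ ($P{\left(u,O \right)} = - 9 \left(O + 25\right) = - 9 \left(25 + O\right) = -225 - 9 O$)
$S P{\left(A,6 \right)} = - 18 \left(-225 - 54\right) = \left(-18\right) \left(-279\right) = 5022$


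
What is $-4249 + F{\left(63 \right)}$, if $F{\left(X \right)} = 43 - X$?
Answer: $-4269$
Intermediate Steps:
$-4249 + F{\left(63 \right)} = -4249 + \left(43 - 63\right) = -4249 - 20 = -4269$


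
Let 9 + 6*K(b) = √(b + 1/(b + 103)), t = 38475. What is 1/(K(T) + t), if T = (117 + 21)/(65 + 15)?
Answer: 17852177520/686835751793363 - 12*√12174951490/8928864773313719 ≈ 2.5992e-5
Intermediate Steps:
T = 69/40 (T = 138/80 = 138*(1/80) = 69/40 ≈ 1.7250)
K(b) = -3/2 + √(b + 1/(103 + b))/6 (K(b) = -3/2 + √(b + 1/(b + 103))/6 = -3/2 + √(b + 1/(103 + b))/6)
1/(K(T) + t) = 1/((-3/2 + √((1 + 69*(103 + 69/40)/40)/(103 + 69/40))/6) + 38475) = 1/((-3/2 + √((1 + (69/40)*(4189/40))/(4189/40))/6) + 38475) = 1/((-3/2 + √(40*(1 + 289041/1600)/4189)/6) + 38475) = 1/((-3/2 + √((40/4189)*(290641/1600))/6) + 38475) = 1/((-3/2 + √(290641/167560)/6) + 38475) = 1/((-3/2 + (√12174951490/83780)/6) + 38475) = 1/((-3/2 + √12174951490/502680) + 38475) = 1/(76947/2 + √12174951490/502680)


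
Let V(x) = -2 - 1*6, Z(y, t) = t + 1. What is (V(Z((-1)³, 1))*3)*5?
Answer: -120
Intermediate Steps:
Z(y, t) = 1 + t
V(x) = -8 (V(x) = -2 - 6 = -8)
(V(Z((-1)³, 1))*3)*5 = -8*3*5 = -24*5 = -120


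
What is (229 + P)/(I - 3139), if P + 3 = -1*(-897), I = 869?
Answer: -1123/2270 ≈ -0.49471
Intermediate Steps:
P = 894 (P = -3 - 1*(-897) = -3 + 897 = 894)
(229 + P)/(I - 3139) = (229 + 894)/(869 - 3139) = 1123/(-2270) = 1123*(-1/2270) = -1123/2270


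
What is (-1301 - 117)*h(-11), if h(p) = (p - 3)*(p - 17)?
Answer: -555856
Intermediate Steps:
h(p) = (-17 + p)*(-3 + p) (h(p) = (-3 + p)*(-17 + p) = (-17 + p)*(-3 + p))
(-1301 - 117)*h(-11) = (-1301 - 117)*(51 + (-11)² - 20*(-11)) = -1418*(51 + 121 + 220) = -1418*392 = -555856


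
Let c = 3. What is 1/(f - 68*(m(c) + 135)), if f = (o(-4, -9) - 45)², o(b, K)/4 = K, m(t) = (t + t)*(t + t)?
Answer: -1/5067 ≈ -0.00019736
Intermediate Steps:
m(t) = 4*t² (m(t) = (2*t)*(2*t) = 4*t²)
o(b, K) = 4*K
f = 6561 (f = (4*(-9) - 45)² = (-36 - 45)² = (-81)² = 6561)
1/(f - 68*(m(c) + 135)) = 1/(6561 - 68*(4*3² + 135)) = 1/(6561 - 68*(4*9 + 135)) = 1/(6561 - 68*(36 + 135)) = 1/(6561 - 68*171) = 1/(6561 - 11628) = 1/(-5067) = -1/5067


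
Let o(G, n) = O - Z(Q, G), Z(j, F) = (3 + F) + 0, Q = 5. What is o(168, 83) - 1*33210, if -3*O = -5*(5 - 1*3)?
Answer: -100133/3 ≈ -33378.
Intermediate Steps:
Z(j, F) = 3 + F
O = 10/3 (O = -(-5)*(5 - 1*3)/3 = -(-5)*(5 - 3)/3 = -(-5)*2/3 = -⅓*(-10) = 10/3 ≈ 3.3333)
o(G, n) = ⅓ - G (o(G, n) = 10/3 - (3 + G) = 10/3 + (-3 - G) = ⅓ - G)
o(168, 83) - 1*33210 = (⅓ - 1*168) - 1*33210 = (⅓ - 168) - 33210 = -503/3 - 33210 = -100133/3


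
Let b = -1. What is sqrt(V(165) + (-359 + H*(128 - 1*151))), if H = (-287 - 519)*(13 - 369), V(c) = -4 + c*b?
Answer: 2*I*sqrt(1650014) ≈ 2569.1*I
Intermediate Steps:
V(c) = -4 - c (V(c) = -4 + c*(-1) = -4 - c)
H = 286936 (H = -806*(-356) = 286936)
sqrt(V(165) + (-359 + H*(128 - 1*151))) = sqrt((-4 - 1*165) + (-359 + 286936*(128 - 1*151))) = sqrt((-4 - 165) + (-359 + 286936*(128 - 151))) = sqrt(-169 + (-359 + 286936*(-23))) = sqrt(-169 + (-359 - 6599528)) = sqrt(-169 - 6599887) = sqrt(-6600056) = 2*I*sqrt(1650014)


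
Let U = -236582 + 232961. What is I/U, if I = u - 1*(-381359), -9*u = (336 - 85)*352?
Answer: -3343879/32589 ≈ -102.61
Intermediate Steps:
u = -88352/9 (u = -(336 - 85)*352/9 = -251*352/9 = -⅑*88352 = -88352/9 ≈ -9816.9)
U = -3621
I = 3343879/9 (I = -88352/9 - 1*(-381359) = -88352/9 + 381359 = 3343879/9 ≈ 3.7154e+5)
I/U = (3343879/9)/(-3621) = (3343879/9)*(-1/3621) = -3343879/32589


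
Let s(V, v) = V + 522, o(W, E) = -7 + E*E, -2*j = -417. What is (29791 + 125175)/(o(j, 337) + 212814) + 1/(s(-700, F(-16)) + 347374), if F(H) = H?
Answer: 1120914619/2360759202 ≈ 0.47481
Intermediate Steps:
j = 417/2 (j = -½*(-417) = 417/2 ≈ 208.50)
o(W, E) = -7 + E²
s(V, v) = 522 + V
(29791 + 125175)/(o(j, 337) + 212814) + 1/(s(-700, F(-16)) + 347374) = (29791 + 125175)/((-7 + 337²) + 212814) + 1/((522 - 700) + 347374) = 154966/((-7 + 113569) + 212814) + 1/(-178 + 347374) = 154966/(113562 + 212814) + 1/347196 = 154966/326376 + 1/347196 = 154966*(1/326376) + 1/347196 = 77483/163188 + 1/347196 = 1120914619/2360759202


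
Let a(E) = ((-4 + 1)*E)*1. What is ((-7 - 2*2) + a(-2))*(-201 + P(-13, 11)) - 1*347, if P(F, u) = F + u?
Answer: 668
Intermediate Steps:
a(E) = -3*E (a(E) = -3*E*1 = -3*E)
((-7 - 2*2) + a(-2))*(-201 + P(-13, 11)) - 1*347 = ((-7 - 2*2) - 3*(-2))*(-201 + (-13 + 11)) - 1*347 = ((-7 - 4) + 6)*(-201 - 2) - 347 = (-11 + 6)*(-203) - 347 = -5*(-203) - 347 = 1015 - 347 = 668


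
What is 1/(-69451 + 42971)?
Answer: -1/26480 ≈ -3.7764e-5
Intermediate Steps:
1/(-69451 + 42971) = 1/(-26480) = -1/26480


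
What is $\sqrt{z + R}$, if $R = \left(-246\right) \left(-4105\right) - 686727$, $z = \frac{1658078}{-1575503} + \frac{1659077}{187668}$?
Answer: $\frac{\sqrt{784635363950279005098576421}}{49278582834} \approx 568.43$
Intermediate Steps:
$z = \frac{2302712608627}{295671497004}$ ($z = 1658078 \left(- \frac{1}{1575503}\right) + 1659077 \cdot \frac{1}{187668} = - \frac{1658078}{1575503} + \frac{1659077}{187668} = \frac{2302712608627}{295671497004} \approx 7.7881$)
$R = 323103$ ($R = 1009830 - 686727 = 323103$)
$\sqrt{z + R} = \sqrt{\frac{2302712608627}{295671497004} + 323103} = \sqrt{\frac{95534650409092039}{295671497004}} = \frac{\sqrt{784635363950279005098576421}}{49278582834}$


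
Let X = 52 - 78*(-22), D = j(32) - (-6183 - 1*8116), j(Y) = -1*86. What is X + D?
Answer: 15981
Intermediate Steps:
j(Y) = -86
D = 14213 (D = -86 - (-6183 - 1*8116) = -86 - (-6183 - 8116) = -86 - 1*(-14299) = -86 + 14299 = 14213)
X = 1768 (X = 52 + 1716 = 1768)
X + D = 1768 + 14213 = 15981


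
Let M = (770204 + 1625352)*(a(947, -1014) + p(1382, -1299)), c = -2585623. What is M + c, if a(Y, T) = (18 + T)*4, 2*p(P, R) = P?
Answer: -7891151531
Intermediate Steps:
p(P, R) = P/2
a(Y, T) = 72 + 4*T
M = -7888565908 (M = (770204 + 1625352)*((72 + 4*(-1014)) + (½)*1382) = 2395556*((72 - 4056) + 691) = 2395556*(-3984 + 691) = 2395556*(-3293) = -7888565908)
M + c = -7888565908 - 2585623 = -7891151531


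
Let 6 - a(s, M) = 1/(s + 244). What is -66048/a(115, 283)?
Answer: -23711232/2153 ≈ -11013.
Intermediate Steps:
a(s, M) = 6 - 1/(244 + s) (a(s, M) = 6 - 1/(s + 244) = 6 - 1/(244 + s))
-66048/a(115, 283) = -66048*(244 + 115)/(1463 + 6*115) = -66048*359/(1463 + 690) = -66048/((1/359)*2153) = -66048/2153/359 = -66048*359/2153 = -23711232/2153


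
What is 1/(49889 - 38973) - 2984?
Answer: -32573343/10916 ≈ -2984.0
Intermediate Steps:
1/(49889 - 38973) - 2984 = 1/10916 - 2984 = -32573343/10916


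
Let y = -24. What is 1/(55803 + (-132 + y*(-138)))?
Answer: 1/58983 ≈ 1.6954e-5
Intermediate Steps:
1/(55803 + (-132 + y*(-138))) = 1/(55803 + (-132 - 24*(-138))) = 1/(55803 + (-132 + 3312)) = 1/(55803 + 3180) = 1/58983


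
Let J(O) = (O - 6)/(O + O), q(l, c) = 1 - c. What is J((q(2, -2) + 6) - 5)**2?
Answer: 1/16 ≈ 0.062500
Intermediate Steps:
J(O) = (-6 + O)/(2*O) (J(O) = (-6 + O)/((2*O)) = (-6 + O)*(1/(2*O)) = (-6 + O)/(2*O))
J((q(2, -2) + 6) - 5)**2 = ((-6 + (((1 - 1*(-2)) + 6) - 5))/(2*(((1 - 1*(-2)) + 6) - 5)))**2 = ((-6 + (((1 + 2) + 6) - 5))/(2*(((1 + 2) + 6) - 5)))**2 = ((-6 + ((3 + 6) - 5))/(2*((3 + 6) - 5)))**2 = ((-6 + (9 - 5))/(2*(9 - 5)))**2 = ((1/2)*(-6 + 4)/4)**2 = ((1/2)*(1/4)*(-2))**2 = (-1/4)**2 = 1/16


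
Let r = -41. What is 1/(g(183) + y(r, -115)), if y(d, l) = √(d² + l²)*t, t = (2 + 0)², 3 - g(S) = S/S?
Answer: -1/119246 + √14906/59623 ≈ 0.0020393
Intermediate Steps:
g(S) = 2 (g(S) = 3 - S/S = 3 - 1*1 = 3 - 1 = 2)
t = 4 (t = 2² = 4)
y(d, l) = 4*√(d² + l²) (y(d, l) = √(d² + l²)*4 = 4*√(d² + l²))
1/(g(183) + y(r, -115)) = 1/(2 + 4*√((-41)² + (-115)²)) = 1/(2 + 4*√(1681 + 13225)) = 1/(2 + 4*√14906)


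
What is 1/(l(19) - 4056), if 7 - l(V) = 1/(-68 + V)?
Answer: -49/198400 ≈ -0.00024698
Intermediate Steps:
l(V) = 7 - 1/(-68 + V)
1/(l(19) - 4056) = 1/((-477 + 7*19)/(-68 + 19) - 4056) = 1/((-477 + 133)/(-49) - 4056) = 1/(-1/49*(-344) - 4056) = 1/(344/49 - 4056) = 1/(-198400/49) = -49/198400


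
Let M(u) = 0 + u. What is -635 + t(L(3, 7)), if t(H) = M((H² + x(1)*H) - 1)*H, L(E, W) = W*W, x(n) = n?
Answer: 119366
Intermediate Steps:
L(E, W) = W²
M(u) = u
t(H) = H*(-1 + H + H²) (t(H) = ((H² + 1*H) - 1)*H = ((H² + H) - 1)*H = ((H + H²) - 1)*H = (-1 + H + H²)*H = H*(-1 + H + H²))
-635 + t(L(3, 7)) = -635 + 7²*(-1 + 7² + (7²)²) = -635 + 49*(-1 + 49 + 49²) = -635 + 49*(-1 + 49 + 2401) = -635 + 49*2449 = -635 + 120001 = 119366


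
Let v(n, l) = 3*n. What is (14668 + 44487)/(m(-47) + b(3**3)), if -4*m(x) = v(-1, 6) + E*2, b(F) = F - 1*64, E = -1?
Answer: -236620/143 ≈ -1654.7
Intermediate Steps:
b(F) = -64 + F (b(F) = F - 64 = -64 + F)
m(x) = 5/4 (m(x) = -(3*(-1) - 1*2)/4 = -(-3 - 2)/4 = -1/4*(-5) = 5/4)
(14668 + 44487)/(m(-47) + b(3**3)) = (14668 + 44487)/(5/4 + (-64 + 3**3)) = 59155/(5/4 + (-64 + 27)) = 59155/(5/4 - 37) = 59155/(-143/4) = 59155*(-4/143) = -236620/143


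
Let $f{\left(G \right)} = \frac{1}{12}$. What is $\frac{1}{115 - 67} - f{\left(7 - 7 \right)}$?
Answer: $- \frac{1}{16} \approx -0.0625$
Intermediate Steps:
$f{\left(G \right)} = \frac{1}{12}$
$\frac{1}{115 - 67} - f{\left(7 - 7 \right)} = \frac{1}{115 - 67} - \frac{1}{12} = \frac{1}{48} - \frac{1}{12} = - \frac{1}{16}$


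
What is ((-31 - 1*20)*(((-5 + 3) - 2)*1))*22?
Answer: 4488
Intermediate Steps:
((-31 - 1*20)*(((-5 + 3) - 2)*1))*22 = ((-31 - 20)*((-2 - 2)*1))*22 = -(-204)*22 = -51*(-4)*22 = 204*22 = 4488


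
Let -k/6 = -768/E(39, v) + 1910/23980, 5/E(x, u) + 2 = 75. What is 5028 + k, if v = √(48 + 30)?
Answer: 433464411/5995 ≈ 72304.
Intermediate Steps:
v = √78 ≈ 8.8318
E(x, u) = 5/73 (E(x, u) = 5/(-2 + 75) = 5/73)
k = 403321551/5995 (k = -6*(-768/5/73 + 1910/23980) = -6*(-768*73/5 + 1910*(1/23980)) = -6*(-56064/5 + 191/2398) = -6*(-134440517/11990) = 403321551/5995 ≈ 67276.)
5028 + k = 5028 + 403321551/5995 = 433464411/5995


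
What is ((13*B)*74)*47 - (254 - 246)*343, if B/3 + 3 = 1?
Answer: -274028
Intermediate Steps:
B = -6 (B = -9 + 3*1 = -9 + 3 = -6)
((13*B)*74)*47 - (254 - 246)*343 = ((13*(-6))*74)*47 - (254 - 246)*343 = -78*74*47 - 8*343 = -5772*47 - 1*2744 = -271284 - 2744 = -274028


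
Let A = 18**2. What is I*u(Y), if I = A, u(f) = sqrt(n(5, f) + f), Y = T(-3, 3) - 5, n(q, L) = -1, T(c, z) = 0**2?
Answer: 324*I*sqrt(6) ≈ 793.63*I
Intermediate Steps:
T(c, z) = 0
A = 324
Y = -5 (Y = 0 - 5 = -5)
u(f) = sqrt(-1 + f)
I = 324
I*u(Y) = 324*sqrt(-1 - 5) = 324*sqrt(-6) = 324*(I*sqrt(6)) = 324*I*sqrt(6)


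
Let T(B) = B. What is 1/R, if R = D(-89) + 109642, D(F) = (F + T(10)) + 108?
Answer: 1/109671 ≈ 9.1182e-6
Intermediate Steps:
D(F) = 118 + F (D(F) = (F + 10) + 108 = (10 + F) + 108 = 118 + F)
R = 109671 (R = (118 - 89) + 109642 = 29 + 109642 = 109671)
1/R = 1/109671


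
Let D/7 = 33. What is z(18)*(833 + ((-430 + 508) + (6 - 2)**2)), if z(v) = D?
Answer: 214137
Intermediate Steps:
D = 231 (D = 7*33 = 231)
z(v) = 231
z(18)*(833 + ((-430 + 508) + (6 - 2)**2)) = 231*(833 + ((-430 + 508) + (6 - 2)**2)) = 231*(833 + (78 + 4**2)) = 231*(833 + (78 + 16)) = 231*(833 + 94) = 231*927 = 214137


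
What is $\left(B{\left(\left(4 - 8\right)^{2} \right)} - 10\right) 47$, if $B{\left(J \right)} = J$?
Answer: $282$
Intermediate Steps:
$\left(B{\left(\left(4 - 8\right)^{2} \right)} - 10\right) 47 = \left(\left(4 - 8\right)^{2} - 10\right) 47 = \left(\left(-4\right)^{2} - 10\right) 47 = \left(16 - 10\right) 47 = 6 \cdot 47 = 282$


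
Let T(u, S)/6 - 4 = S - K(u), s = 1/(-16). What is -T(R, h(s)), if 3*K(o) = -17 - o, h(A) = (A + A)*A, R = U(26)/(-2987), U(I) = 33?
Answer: -11092481/191168 ≈ -58.025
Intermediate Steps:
s = -1/16 ≈ -0.062500
R = -33/2987 (R = 33/(-2987) = 33*(-1/2987) = -33/2987 ≈ -0.011048)
h(A) = 2*A² (h(A) = (2*A)*A = 2*A²)
K(o) = -17/3 - o/3 (K(o) = (-17 - o)/3 = -17/3 - o/3)
T(u, S) = 58 + 2*u + 6*S (T(u, S) = 24 + 6*(S - (-17/3 - u/3)) = 24 + 6*(S + (17/3 + u/3)) = 24 + 6*(17/3 + S + u/3) = 24 + (34 + 2*u + 6*S) = 58 + 2*u + 6*S)
-T(R, h(s)) = -(58 + 2*(-33/2987) + 6*(2*(-1/16)²)) = -(58 - 66/2987 + 6*(2*(1/256))) = -(58 - 66/2987 + 6*(1/128)) = -(58 - 66/2987 + 3/64) = -1*11092481/191168 = -11092481/191168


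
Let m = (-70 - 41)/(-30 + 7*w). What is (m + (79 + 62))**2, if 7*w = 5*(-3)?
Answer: 4631104/225 ≈ 20583.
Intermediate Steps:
w = -15/7 (w = (5*(-3))/7 = (1/7)*(-15) = -15/7 ≈ -2.1429)
m = 37/15 (m = (-70 - 41)/(-30 + 7*(-15/7)) = -111/(-30 - 15) = -111/(-45) = -111*(-1/45) = 37/15 ≈ 2.4667)
(m + (79 + 62))**2 = (37/15 + (79 + 62))**2 = (37/15 + 141)**2 = (2152/15)**2 = 4631104/225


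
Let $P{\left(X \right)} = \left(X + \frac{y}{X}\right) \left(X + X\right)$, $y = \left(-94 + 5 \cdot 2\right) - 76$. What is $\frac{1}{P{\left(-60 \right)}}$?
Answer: $\frac{1}{6880} \approx 0.00014535$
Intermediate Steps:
$y = -160$ ($y = \left(-94 + 10\right) - 76 = -84 - 76 = -160$)
$P{\left(X \right)} = 2 X \left(X - \frac{160}{X}\right)$ ($P{\left(X \right)} = \left(X - \frac{160}{X}\right) \left(X + X\right) = \left(X - \frac{160}{X}\right) 2 X = 2 X \left(X - \frac{160}{X}\right)$)
$\frac{1}{P{\left(-60 \right)}} = \frac{1}{-320 + 2 \left(-60\right)^{2}} = \frac{1}{-320 + 2 \cdot 3600} = \frac{1}{-320 + 7200} = \frac{1}{6880}$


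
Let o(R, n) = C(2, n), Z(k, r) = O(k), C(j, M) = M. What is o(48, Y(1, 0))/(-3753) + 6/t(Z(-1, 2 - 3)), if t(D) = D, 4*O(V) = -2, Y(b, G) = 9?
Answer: -5005/417 ≈ -12.002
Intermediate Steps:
O(V) = -1/2 (O(V) = (1/4)*(-2) = -1/2)
Z(k, r) = -1/2
o(R, n) = n
o(48, Y(1, 0))/(-3753) + 6/t(Z(-1, 2 - 3)) = 9/(-3753) + 6/(-1/2) = 9*(-1/3753) + 6*(-2) = -1/417 - 12 = -5005/417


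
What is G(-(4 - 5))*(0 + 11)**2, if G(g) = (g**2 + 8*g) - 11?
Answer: -242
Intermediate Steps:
G(g) = -11 + g**2 + 8*g
G(-(4 - 5))*(0 + 11)**2 = (-11 + (-(4 - 5))**2 + 8*(-(4 - 5)))*(0 + 11)**2 = (-11 + (-1*(-1))**2 + 8*(-1*(-1)))*11**2 = (-11 + 1**2 + 8*1)*121 = (-11 + 1 + 8)*121 = -2*121 = -242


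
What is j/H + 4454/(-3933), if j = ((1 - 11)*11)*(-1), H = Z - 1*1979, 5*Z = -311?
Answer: -2645593/2230011 ≈ -1.1864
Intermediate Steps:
Z = -311/5 (Z = (⅕)*(-311) = -311/5 ≈ -62.200)
H = -10206/5 (H = -311/5 - 1*1979 = -311/5 - 1979 = -10206/5 ≈ -2041.2)
j = 110 (j = -10*11*(-1) = -110*(-1) = 110)
j/H + 4454/(-3933) = 110/(-10206/5) + 4454/(-3933) = 110*(-5/10206) + 4454*(-1/3933) = -275/5103 - 4454/3933 = -2645593/2230011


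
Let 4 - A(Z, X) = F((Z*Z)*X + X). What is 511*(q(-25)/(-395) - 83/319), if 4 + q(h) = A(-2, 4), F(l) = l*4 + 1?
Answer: -3549406/126005 ≈ -28.169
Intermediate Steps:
F(l) = 1 + 4*l (F(l) = 4*l + 1 = 1 + 4*l)
A(Z, X) = 3 - 4*X - 4*X*Z**2 (A(Z, X) = 4 - (1 + 4*((Z*Z)*X + X)) = 4 - (1 + 4*(Z**2*X + X)) = 4 - (1 + 4*(X*Z**2 + X)) = 4 - (1 + 4*(X + X*Z**2)) = 4 - (1 + (4*X + 4*X*Z**2)) = 4 - (1 + 4*X + 4*X*Z**2) = 4 + (-1 - 4*X - 4*X*Z**2) = 3 - 4*X - 4*X*Z**2)
q(h) = -81 (q(h) = -4 + (3 - 4*4*(1 + (-2)**2)) = -4 + (3 - 4*4*(1 + 4)) = -4 + (3 - 4*4*5) = -4 + (3 - 80) = -4 - 77 = -81)
511*(q(-25)/(-395) - 83/319) = 511*(-81/(-395) - 83/319) = 511*(-81*(-1/395) - 83*1/319) = 511*(81/395 - 83/319) = 511*(-6946/126005) = -3549406/126005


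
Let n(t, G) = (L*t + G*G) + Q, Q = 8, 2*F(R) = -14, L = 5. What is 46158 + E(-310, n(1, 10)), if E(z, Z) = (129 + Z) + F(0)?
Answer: 46393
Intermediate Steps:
F(R) = -7 (F(R) = (½)*(-14) = -7)
n(t, G) = 8 + G² + 5*t (n(t, G) = (5*t + G*G) + 8 = (5*t + G²) + 8 = (G² + 5*t) + 8 = 8 + G² + 5*t)
E(z, Z) = 122 + Z (E(z, Z) = (129 + Z) - 7 = 122 + Z)
46158 + E(-310, n(1, 10)) = 46158 + (122 + (8 + 10² + 5*1)) = 46158 + (122 + (8 + 100 + 5)) = 46158 + (122 + 113) = 46158 + 235 = 46393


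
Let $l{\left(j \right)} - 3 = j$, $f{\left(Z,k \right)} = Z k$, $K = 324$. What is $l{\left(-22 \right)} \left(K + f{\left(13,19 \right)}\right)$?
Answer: $-10849$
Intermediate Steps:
$l{\left(j \right)} = 3 + j$
$l{\left(-22 \right)} \left(K + f{\left(13,19 \right)}\right) = \left(3 - 22\right) \left(324 + 13 \cdot 19\right) = - 19 \left(324 + 247\right) = \left(-19\right) 571 = -10849$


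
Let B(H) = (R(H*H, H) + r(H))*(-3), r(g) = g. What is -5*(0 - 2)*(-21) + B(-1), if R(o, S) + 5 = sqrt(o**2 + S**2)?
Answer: -192 - 3*sqrt(2) ≈ -196.24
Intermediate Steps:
R(o, S) = -5 + sqrt(S**2 + o**2) (R(o, S) = -5 + sqrt(o**2 + S**2) = -5 + sqrt(S**2 + o**2))
B(H) = 15 - 3*H - 3*sqrt(H**2 + H**4) (B(H) = ((-5 + sqrt(H**2 + (H*H)**2)) + H)*(-3) = ((-5 + sqrt(H**2 + (H**2)**2)) + H)*(-3) = ((-5 + sqrt(H**2 + H**4)) + H)*(-3) = (-5 + H + sqrt(H**2 + H**4))*(-3) = 15 - 3*H - 3*sqrt(H**2 + H**4))
-5*(0 - 2)*(-21) + B(-1) = -5*(0 - 2)*(-21) + (15 - 3*(-1) - 3*sqrt(1 + (-1)**2)) = -5*(-2)*(-21) + (15 + 3 - 3*sqrt(1 + 1)) = 10*(-21) + (15 + 3 - 3*sqrt(2)) = -210 + (15 + 3 - 3*sqrt(2)) = -210 + (18 - 3*sqrt(2)) = -192 - 3*sqrt(2)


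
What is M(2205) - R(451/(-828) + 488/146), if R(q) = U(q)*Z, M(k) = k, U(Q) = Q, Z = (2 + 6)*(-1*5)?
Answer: 35010845/15111 ≈ 2316.9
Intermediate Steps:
Z = -40 (Z = 8*(-5) = -40)
R(q) = -40*q (R(q) = q*(-40) = -40*q)
M(2205) - R(451/(-828) + 488/146) = 2205 - (-40)*(451/(-828) + 488/146) = 2205 - (-40)*(451*(-1/828) + 488*(1/146)) = 2205 - (-40)*(-451/828 + 244/73) = 2205 - (-40)*169109/60444 = 2205 - 1*(-1691090/15111) = 2205 + 1691090/15111 = 35010845/15111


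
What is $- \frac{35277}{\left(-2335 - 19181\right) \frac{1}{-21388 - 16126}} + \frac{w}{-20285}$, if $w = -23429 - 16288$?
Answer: $- \frac{406726313663}{6612910} \approx -61505.0$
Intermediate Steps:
$w = -39717$
$- \frac{35277}{\left(-2335 - 19181\right) \frac{1}{-21388 - 16126}} + \frac{w}{-20285} = - \frac{35277}{\left(-2335 - 19181\right) \frac{1}{-21388 - 16126}} - \frac{39717}{-20285} = - \frac{35277}{\left(-21516\right) \frac{1}{-37514}} - - \frac{39717}{20285} = - \frac{35277}{\left(-21516\right) \left(- \frac{1}{37514}\right)} + \frac{39717}{20285} = - \frac{35277}{\frac{10758}{18757}} + \frac{39717}{20285} = \left(-35277\right) \frac{18757}{10758} + \frac{39717}{20285} = - \frac{20051233}{326} + \frac{39717}{20285} = - \frac{406726313663}{6612910}$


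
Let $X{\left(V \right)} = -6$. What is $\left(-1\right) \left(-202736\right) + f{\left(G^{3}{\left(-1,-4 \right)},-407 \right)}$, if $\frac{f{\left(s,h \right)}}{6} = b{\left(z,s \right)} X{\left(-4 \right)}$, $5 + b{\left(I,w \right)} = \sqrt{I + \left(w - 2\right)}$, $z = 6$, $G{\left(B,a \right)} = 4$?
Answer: $202916 - 72 \sqrt{17} \approx 2.0262 \cdot 10^{5}$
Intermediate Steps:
$b{\left(I,w \right)} = -5 + \sqrt{-2 + I + w}$ ($b{\left(I,w \right)} = -5 + \sqrt{I + \left(w - 2\right)} = -5 + \sqrt{I + \left(-2 + w\right)} = -5 + \sqrt{-2 + I + w}$)
$f{\left(s,h \right)} = 180 - 36 \sqrt{4 + s}$ ($f{\left(s,h \right)} = 6 \left(-5 + \sqrt{-2 + 6 + s}\right) \left(-6\right) = 6 \left(-5 + \sqrt{4 + s}\right) \left(-6\right) = 6 \left(30 - 6 \sqrt{4 + s}\right) = 180 - 36 \sqrt{4 + s}$)
$\left(-1\right) \left(-202736\right) + f{\left(G^{3}{\left(-1,-4 \right)},-407 \right)} = \left(-1\right) \left(-202736\right) + \left(180 - 36 \sqrt{4 + 4^{3}}\right) = 202736 + \left(180 - 36 \sqrt{4 + 64}\right) = 202736 + \left(180 - 36 \sqrt{68}\right) = 202736 + \left(180 - 36 \cdot 2 \sqrt{17}\right) = 202736 + \left(180 - 72 \sqrt{17}\right) = 202916 - 72 \sqrt{17}$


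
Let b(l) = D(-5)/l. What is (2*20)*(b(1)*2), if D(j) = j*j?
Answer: 2000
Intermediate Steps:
D(j) = j**2
b(l) = 25/l (b(l) = (-5)**2/l = 25/l)
(2*20)*(b(1)*2) = (2*20)*((25/1)*2) = 40*((25*1)*2) = 40*(25*2) = 40*50 = 2000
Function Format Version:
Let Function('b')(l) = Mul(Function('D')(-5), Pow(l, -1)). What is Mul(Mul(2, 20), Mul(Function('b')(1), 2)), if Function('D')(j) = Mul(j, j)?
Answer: 2000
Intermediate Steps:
Function('D')(j) = Pow(j, 2)
Function('b')(l) = Mul(25, Pow(l, -1)) (Function('b')(l) = Mul(Pow(-5, 2), Pow(l, -1)) = Mul(25, Pow(l, -1)))
Mul(Mul(2, 20), Mul(Function('b')(1), 2)) = Mul(Mul(2, 20), Mul(Mul(25, Pow(1, -1)), 2)) = Mul(40, Mul(Mul(25, 1), 2)) = Mul(40, Mul(25, 2)) = Mul(40, 50) = 2000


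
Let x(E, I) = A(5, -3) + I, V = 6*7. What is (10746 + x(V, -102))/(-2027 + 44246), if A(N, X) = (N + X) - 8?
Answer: 1182/4691 ≈ 0.25197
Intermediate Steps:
A(N, X) = -8 + N + X
V = 42
x(E, I) = -6 + I (x(E, I) = (-8 + 5 - 3) + I = -6 + I)
(10746 + x(V, -102))/(-2027 + 44246) = (10746 + (-6 - 102))/(-2027 + 44246) = (10746 - 108)/42219 = 10638*(1/42219) = 1182/4691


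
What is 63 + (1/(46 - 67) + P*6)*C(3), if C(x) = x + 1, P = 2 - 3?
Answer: 815/21 ≈ 38.810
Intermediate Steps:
P = -1
C(x) = 1 + x
63 + (1/(46 - 67) + P*6)*C(3) = 63 + (1/(46 - 67) - 1*6)*(1 + 3) = 63 + (1/(-21) - 6)*4 = 63 + (-1/21 - 6)*4 = 63 - 127/21*4 = 63 - 508/21 = 815/21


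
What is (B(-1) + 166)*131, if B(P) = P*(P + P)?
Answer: 22008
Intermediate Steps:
B(P) = 2*P² (B(P) = P*(2*P) = 2*P²)
(B(-1) + 166)*131 = (2*(-1)² + 166)*131 = (2*1 + 166)*131 = (2 + 166)*131 = 168*131 = 22008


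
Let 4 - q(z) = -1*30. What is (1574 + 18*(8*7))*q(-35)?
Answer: 87788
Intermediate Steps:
q(z) = 34 (q(z) = 4 - (-1)*30 = 4 - 1*(-30) = 4 + 30 = 34)
(1574 + 18*(8*7))*q(-35) = (1574 + 18*(8*7))*34 = (1574 + 18*56)*34 = (1574 + 1008)*34 = 2582*34 = 87788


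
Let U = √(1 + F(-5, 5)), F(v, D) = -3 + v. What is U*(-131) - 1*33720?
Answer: -33720 - 131*I*√7 ≈ -33720.0 - 346.59*I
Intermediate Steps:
U = I*√7 (U = √(1 + (-3 - 5)) = √(1 - 8) = √(-7) = I*√7 ≈ 2.6458*I)
U*(-131) - 1*33720 = (I*√7)*(-131) - 1*33720 = -131*I*√7 - 33720 = -33720 - 131*I*√7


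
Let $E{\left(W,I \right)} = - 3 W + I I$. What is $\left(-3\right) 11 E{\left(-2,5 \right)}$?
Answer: $-1023$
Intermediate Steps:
$E{\left(W,I \right)} = I^{2} - 3 W$ ($E{\left(W,I \right)} = - 3 W + I^{2} = I^{2} - 3 W$)
$\left(-3\right) 11 E{\left(-2,5 \right)} = \left(-3\right) 11 \left(5^{2} - -6\right) = - 33 \left(25 + 6\right) = \left(-33\right) 31 = -1023$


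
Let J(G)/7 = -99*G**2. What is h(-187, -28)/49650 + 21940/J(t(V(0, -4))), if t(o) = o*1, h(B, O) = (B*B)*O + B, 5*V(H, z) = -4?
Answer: -1587154753/22938300 ≈ -69.192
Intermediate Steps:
V(H, z) = -4/5 (V(H, z) = (1/5)*(-4) = -4/5)
h(B, O) = B + O*B**2 (h(B, O) = B**2*O + B = O*B**2 + B = B + O*B**2)
t(o) = o
J(G) = -693*G**2 (J(G) = 7*(-99*G**2) = -693*G**2)
h(-187, -28)/49650 + 21940/J(t(V(0, -4))) = -187*(1 - 187*(-28))/49650 + 21940/((-693*(-4/5)**2)) = -187*(1 + 5236)*(1/49650) + 21940/((-693*16/25)) = -187*5237*(1/49650) + 21940/(-11088/25) = -979319*1/49650 + 21940*(-25/11088) = -979319/49650 - 137125/2772 = -1587154753/22938300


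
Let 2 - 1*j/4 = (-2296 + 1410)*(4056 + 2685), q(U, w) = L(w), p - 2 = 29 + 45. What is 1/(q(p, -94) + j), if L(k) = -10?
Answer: 1/23890102 ≈ 4.1858e-8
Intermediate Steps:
p = 76 (p = 2 + (29 + 45) = 2 + 74 = 76)
q(U, w) = -10
j = 23890112 (j = 8 - 4*(-2296 + 1410)*(4056 + 2685) = 8 - (-3544)*6741 = 8 - 4*(-5972526) = 8 + 23890104 = 23890112)
1/(q(p, -94) + j) = 1/(-10 + 23890112) = 1/23890102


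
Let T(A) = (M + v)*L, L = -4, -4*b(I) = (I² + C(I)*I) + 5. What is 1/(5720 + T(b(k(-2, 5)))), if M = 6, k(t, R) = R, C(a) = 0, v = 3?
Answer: 1/5684 ≈ 0.00017593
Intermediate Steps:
b(I) = -5/4 - I²/4 (b(I) = -((I² + 0*I) + 5)/4 = -((I² + 0) + 5)/4 = -(I² + 5)/4 = -(5 + I²)/4 = -5/4 - I²/4)
T(A) = -36 (T(A) = (6 + 3)*(-4) = 9*(-4) = -36)
1/(5720 + T(b(k(-2, 5)))) = 1/(5720 - 36) = 1/5684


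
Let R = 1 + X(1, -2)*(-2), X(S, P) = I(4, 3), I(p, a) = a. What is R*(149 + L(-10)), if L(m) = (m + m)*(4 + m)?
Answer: -1345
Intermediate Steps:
X(S, P) = 3
L(m) = 2*m*(4 + m) (L(m) = (2*m)*(4 + m) = 2*m*(4 + m))
R = -5 (R = 1 + 3*(-2) = 1 - 6 = -5)
R*(149 + L(-10)) = -5*(149 + 2*(-10)*(4 - 10)) = -5*(149 + 2*(-10)*(-6)) = -5*(149 + 120) = -5*269 = -1345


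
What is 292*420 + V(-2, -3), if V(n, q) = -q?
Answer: 122643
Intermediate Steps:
292*420 + V(-2, -3) = 292*420 - 1*(-3) = 122640 + 3 = 122643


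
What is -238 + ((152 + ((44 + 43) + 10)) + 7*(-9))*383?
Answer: 71000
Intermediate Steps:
-238 + ((152 + ((44 + 43) + 10)) + 7*(-9))*383 = -238 + ((152 + (87 + 10)) - 63)*383 = -238 + ((152 + 97) - 63)*383 = -238 + (249 - 63)*383 = -238 + 186*383 = -238 + 71238 = 71000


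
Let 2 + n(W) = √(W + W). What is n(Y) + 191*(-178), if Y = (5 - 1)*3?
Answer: -34000 + 2*√6 ≈ -33995.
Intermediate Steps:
Y = 12 (Y = 4*3 = 12)
n(W) = -2 + √2*√W (n(W) = -2 + √(W + W) = -2 + √(2*W) = -2 + √2*√W)
n(Y) + 191*(-178) = (-2 + √2*√12) + 191*(-178) = (-2 + √2*(2*√3)) - 33998 = (-2 + 2*√6) - 33998 = -34000 + 2*√6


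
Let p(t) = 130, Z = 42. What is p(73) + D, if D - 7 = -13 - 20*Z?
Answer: -716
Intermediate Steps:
D = -846 (D = 7 + (-13 - 20*42) = 7 + (-13 - 840) = 7 - 853 = -846)
p(73) + D = 130 - 846 = -716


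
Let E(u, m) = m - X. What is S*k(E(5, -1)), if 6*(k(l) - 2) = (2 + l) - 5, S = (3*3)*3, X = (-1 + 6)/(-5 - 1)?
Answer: 159/4 ≈ 39.750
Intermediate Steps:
X = -5/6 (X = 5/(-6) = 5*(-1/6) = -5/6 ≈ -0.83333)
S = 27 (S = 9*3 = 27)
E(u, m) = 5/6 + m (E(u, m) = m - 1*(-5/6) = m + 5/6 = 5/6 + m)
k(l) = 3/2 + l/6 (k(l) = 2 + ((2 + l) - 5)/6 = 2 + (-3 + l)/6 = 2 + (-1/2 + l/6) = 3/2 + l/6)
S*k(E(5, -1)) = 27*(3/2 + (5/6 - 1)/6) = 27*(3/2 + (1/6)*(-1/6)) = 27*(3/2 - 1/36) = 27*(53/36) = 159/4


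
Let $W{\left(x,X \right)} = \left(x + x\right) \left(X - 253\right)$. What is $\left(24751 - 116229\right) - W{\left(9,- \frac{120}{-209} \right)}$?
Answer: $- \frac{18169276}{209} \approx -86934.0$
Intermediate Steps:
$W{\left(x,X \right)} = 2 x \left(-253 + X\right)$
$\left(24751 - 116229\right) - W{\left(9,- \frac{120}{-209} \right)} = \left(24751 - 116229\right) - 2 \cdot 9 \left(-253 - \frac{120}{-209}\right) = -91478 - 2 \cdot 9 \left(-253 - - \frac{120}{209}\right) = -91478 - 2 \cdot 9 \left(-253 + \frac{120}{209}\right) = -91478 - 2 \cdot 9 \left(- \frac{52757}{209}\right) = -91478 - - \frac{949626}{209} = -91478 + \frac{949626}{209} = - \frac{18169276}{209}$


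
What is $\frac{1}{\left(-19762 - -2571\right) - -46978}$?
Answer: $\frac{1}{29787} \approx 3.3572 \cdot 10^{-5}$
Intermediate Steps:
$\frac{1}{\left(-19762 - -2571\right) - -46978} = \frac{1}{\left(-19762 + 2571\right) + 46978} = \frac{1}{-17191 + 46978} = \frac{1}{29787}$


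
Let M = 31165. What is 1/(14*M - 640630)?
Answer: -1/204320 ≈ -4.8943e-6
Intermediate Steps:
1/(14*M - 640630) = 1/(14*31165 - 640630) = 1/(436310 - 640630) = 1/(-204320) = -1/204320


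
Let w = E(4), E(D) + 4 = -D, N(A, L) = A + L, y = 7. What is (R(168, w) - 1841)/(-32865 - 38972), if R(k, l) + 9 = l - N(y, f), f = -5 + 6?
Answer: 1866/71837 ≈ 0.025975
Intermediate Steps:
f = 1
E(D) = -4 - D
w = -8 (w = -4 - 1*4 = -4 - 4 = -8)
R(k, l) = -17 + l (R(k, l) = -9 + (l - (7 + 1)) = -9 + (l - 1*8) = -9 + (l - 8) = -9 + (-8 + l) = -17 + l)
(R(168, w) - 1841)/(-32865 - 38972) = ((-17 - 8) - 1841)/(-32865 - 38972) = (-25 - 1841)/(-71837) = -1866*(-1/71837) = 1866/71837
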